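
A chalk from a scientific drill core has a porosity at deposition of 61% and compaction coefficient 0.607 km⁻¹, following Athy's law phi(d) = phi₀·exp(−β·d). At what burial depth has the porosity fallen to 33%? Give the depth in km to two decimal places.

Invert Athy's law: d = ln(phi₀/phi) / β
d = ln(0.61/0.33) / 0.607 = ln(1.848) / 0.607 = 0.6144 / 0.607 = 1.012 km

1.01 km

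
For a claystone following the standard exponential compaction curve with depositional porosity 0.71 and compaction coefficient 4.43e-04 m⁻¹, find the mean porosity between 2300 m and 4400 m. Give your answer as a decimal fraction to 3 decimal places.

0.167

Working in km (1 km = 1000 m; c in km⁻¹ = c in m⁻¹ × 1000):
⟨phi⟩ = (1/(z₂−z₁)) ∫ phi₀ e^(−cz) dz = phi₀·(e^(−c·z₁) − e^(−c·z₂)) / (c·(z₂−z₁))
e^(−0.443×2.3) = 0.3610; e^(−0.443×4.4) = 0.1424
⟨phi⟩ = 0.71 × (0.3610 − 0.1424) / (0.443 × 2.1) = 0.71 × 0.2350 = 0.1668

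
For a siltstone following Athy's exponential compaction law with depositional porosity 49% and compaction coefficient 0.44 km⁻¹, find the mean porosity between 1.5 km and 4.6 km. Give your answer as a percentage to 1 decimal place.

13.8%

⟨φ⟩ = (1/(d₂−d₁)) ∫ φ₀ e^(−βd) dd = φ₀·(e^(−β·d₁) − e^(−β·d₂)) / (β·(d₂−d₁))
e^(−0.44×1.5) = 0.5169; e^(−0.44×4.6) = 0.1321
⟨φ⟩ = 0.49 × (0.5169 − 0.1321) / (0.44 × 3.1) = 0.49 × 0.2821 = 0.1382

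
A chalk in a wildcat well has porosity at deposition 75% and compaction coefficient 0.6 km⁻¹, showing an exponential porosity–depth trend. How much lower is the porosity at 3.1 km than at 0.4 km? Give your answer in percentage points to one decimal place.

47.3 percentage points

phi(0.4) = 0.75·e^(−0.6×0.4) = 0.5900
phi(3.1) = 0.75·e^(−0.6×3.1) = 0.1168
Δphi = 0.5900 − 0.1168 = 0.4732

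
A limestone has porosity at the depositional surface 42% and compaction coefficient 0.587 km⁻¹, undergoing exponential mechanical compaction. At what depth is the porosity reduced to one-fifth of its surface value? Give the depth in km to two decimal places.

2.74 km

phi/phi₀ = 1/5 ⇒ exp(−c·Z) = 1/5 ⇒ Z = ln(5) / c
Z = 1.6094 / 0.587 = 2.742 km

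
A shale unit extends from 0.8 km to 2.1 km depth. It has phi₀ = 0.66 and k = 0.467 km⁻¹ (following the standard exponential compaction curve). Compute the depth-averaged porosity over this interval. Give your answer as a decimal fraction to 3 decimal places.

0.340

⟨phi⟩ = (1/(z₂−z₁)) ∫ phi₀ e^(−kz) dz = phi₀·(e^(−k·z₁) − e^(−k·z₂)) / (k·(z₂−z₁))
e^(−0.467×0.8) = 0.6883; e^(−0.467×2.1) = 0.3750
⟨phi⟩ = 0.66 × (0.6883 − 0.3750) / (0.467 × 1.3) = 0.66 × 0.5159 = 0.3405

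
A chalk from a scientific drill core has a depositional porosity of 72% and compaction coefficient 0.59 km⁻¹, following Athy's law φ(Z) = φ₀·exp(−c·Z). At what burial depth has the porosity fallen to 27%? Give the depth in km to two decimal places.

1.66 km

Invert Athy's law: Z = ln(φ₀/φ) / c
Z = ln(0.72/0.27) / 0.59 = ln(2.667) / 0.59 = 0.9808 / 0.59 = 1.662 km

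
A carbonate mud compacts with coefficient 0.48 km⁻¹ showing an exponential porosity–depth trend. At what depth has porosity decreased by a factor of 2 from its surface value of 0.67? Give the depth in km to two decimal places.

1.44 km

n/n₀ = 1/2 ⇒ exp(−β·Z) = 1/2 ⇒ Z = ln(2) / β
Z = 0.6931 / 0.48 = 1.444 km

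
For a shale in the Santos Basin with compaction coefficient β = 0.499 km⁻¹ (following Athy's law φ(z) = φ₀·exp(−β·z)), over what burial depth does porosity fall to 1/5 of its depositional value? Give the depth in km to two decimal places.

φ/φ₀ = 1/5 ⇒ exp(−β·z) = 1/5 ⇒ z = ln(5) / β
z = 1.6094 / 0.499 = 3.225 km

3.23 km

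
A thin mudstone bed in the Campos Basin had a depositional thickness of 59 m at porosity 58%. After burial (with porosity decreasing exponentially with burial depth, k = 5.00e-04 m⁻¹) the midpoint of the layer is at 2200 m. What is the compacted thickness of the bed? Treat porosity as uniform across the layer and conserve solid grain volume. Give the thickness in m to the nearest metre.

31 m

Working in km (1 km = 1000 m; k in km⁻¹ = k in m⁻¹ × 1000):
Porosity at 2.2 km: φ = 0.58·exp(−0.5×2.2) = 0.1931
Solid-volume conservation: h(1−φ) = h₀(1−φ₀) ⇒ h = h₀·(1−φ₀)/(1−φ)
h = 0.059 × (1 − 0.58)/(1 − 0.1931) = 0.059 × 0.5205 = 0.0307 km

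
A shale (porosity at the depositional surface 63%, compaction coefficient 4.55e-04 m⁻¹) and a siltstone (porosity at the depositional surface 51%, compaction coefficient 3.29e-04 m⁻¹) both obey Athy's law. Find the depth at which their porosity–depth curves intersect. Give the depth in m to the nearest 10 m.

Working in km (1 km = 1000 m; β in km⁻¹ = β in m⁻¹ × 1000):
Set φ₀ₐ e^(−βₐd) = φ₀ᵦ e^(−βᵦd) ⇒ ln(φ₀ₐ/φ₀ᵦ) = (βₐ − βᵦ)·d
d = ln(0.63/0.51) / (0.455 − 0.329) = 0.2113 / 0.126 = 1.677 km

1680 m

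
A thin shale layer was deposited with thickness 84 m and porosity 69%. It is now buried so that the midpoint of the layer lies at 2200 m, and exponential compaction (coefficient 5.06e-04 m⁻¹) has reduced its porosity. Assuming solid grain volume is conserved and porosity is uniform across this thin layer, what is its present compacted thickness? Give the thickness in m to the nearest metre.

34 m

Working in km (1 km = 1000 m; c in km⁻¹ = c in m⁻¹ × 1000):
Porosity at 2.2 km: n = 0.69·exp(−0.506×2.2) = 0.2267
Solid-volume conservation: h(1−n) = h₀(1−n₀) ⇒ h = h₀·(1−n₀)/(1−n)
h = 0.084 × (1 − 0.69)/(1 − 0.2267) = 0.084 × 0.4009 = 0.0337 km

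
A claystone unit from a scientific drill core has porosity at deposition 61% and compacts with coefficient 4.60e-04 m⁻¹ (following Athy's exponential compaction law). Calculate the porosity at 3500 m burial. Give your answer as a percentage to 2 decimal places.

Working in km (1 km = 1000 m; c in km⁻¹ = c in m⁻¹ × 1000):
phi = phi₀·exp(−c·z) = 0.61 × exp(−0.46 × 3.5) = 0.61 × exp(−1.61)
  = 0.61 × 0.1999 = 0.1219

12.19%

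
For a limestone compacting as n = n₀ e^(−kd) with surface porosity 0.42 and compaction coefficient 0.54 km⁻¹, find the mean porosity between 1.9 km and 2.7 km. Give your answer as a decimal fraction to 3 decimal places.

⟨n⟩ = (1/(d₂−d₁)) ∫ n₀ e^(−kd) dd = n₀·(e^(−k·d₁) − e^(−k·d₂)) / (k·(d₂−d₁))
e^(−0.54×1.9) = 0.3584; e^(−0.54×2.7) = 0.2327
⟨n⟩ = 0.42 × (0.3584 − 0.2327) / (0.54 × 0.8) = 0.42 × 0.2911 = 0.1222

0.122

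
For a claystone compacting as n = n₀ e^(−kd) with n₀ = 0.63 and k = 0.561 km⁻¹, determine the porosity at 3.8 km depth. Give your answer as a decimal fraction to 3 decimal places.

n = n₀·exp(−k·d) = 0.63 × exp(−0.561 × 3.8) = 0.63 × exp(−2.132)
  = 0.63 × 0.1186 = 0.0747

0.075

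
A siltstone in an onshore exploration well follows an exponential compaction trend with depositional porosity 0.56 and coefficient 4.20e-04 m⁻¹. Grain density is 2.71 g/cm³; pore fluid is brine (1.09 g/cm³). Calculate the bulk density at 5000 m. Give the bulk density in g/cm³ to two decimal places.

Working in km (1 km = 1000 m; β in km⁻¹ = β in m⁻¹ × 1000):
Porosity at depth: n = 0.56·exp(−0.42×5) = 0.56×0.1225 = 0.0686
Bulk density: ρ_b = (1−n)ρ_g + n·ρ_f = 0.9314×2.71 + 0.0686×1.09
       = 2.524 + 0.075 = 2.599 g/cm³

2.60 g/cm³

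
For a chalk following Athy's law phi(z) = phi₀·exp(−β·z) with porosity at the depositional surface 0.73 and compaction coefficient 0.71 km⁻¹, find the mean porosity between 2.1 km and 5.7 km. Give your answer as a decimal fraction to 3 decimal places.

0.059

⟨phi⟩ = (1/(z₂−z₁)) ∫ phi₀ e^(−βz) dz = phi₀·(e^(−β·z₁) − e^(−β·z₂)) / (β·(z₂−z₁))
e^(−0.71×2.1) = 0.2251; e^(−0.71×5.7) = 0.0175
⟨phi⟩ = 0.73 × (0.2251 − 0.0175) / (0.71 × 3.6) = 0.73 × 0.0812 = 0.0593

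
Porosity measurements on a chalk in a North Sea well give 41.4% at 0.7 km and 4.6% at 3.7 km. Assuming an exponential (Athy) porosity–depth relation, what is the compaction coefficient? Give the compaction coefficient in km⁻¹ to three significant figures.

Athy: n(d) = n₀ e^(−cd) ⇒ n₁/n₂ = e^{c(d₂−d₁)} ⇒ c = ln(n₁/n₂)/(d₂−d₁)
c = ln(0.414/0.046) / (3.7 − 0.7) = ln(9) / 3 = 2.1972 / 3 = 0.7324 km⁻¹

0.732 km⁻¹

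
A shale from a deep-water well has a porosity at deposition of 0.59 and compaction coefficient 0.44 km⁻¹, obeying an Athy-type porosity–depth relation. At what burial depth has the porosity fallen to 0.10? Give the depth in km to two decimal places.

4.03 km

Invert Athy's law: d = ln(phi₀/phi) / k
d = ln(0.59/0.1) / 0.44 = ln(5.9) / 0.44 = 1.7750 / 0.44 = 4.034 km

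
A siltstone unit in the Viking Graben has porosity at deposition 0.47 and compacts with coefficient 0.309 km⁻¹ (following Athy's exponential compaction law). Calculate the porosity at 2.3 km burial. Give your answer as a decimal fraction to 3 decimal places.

0.231

n = n₀·exp(−k·d) = 0.47 × exp(−0.309 × 2.3) = 0.47 × exp(−0.7107)
  = 0.47 × 0.4913 = 0.2309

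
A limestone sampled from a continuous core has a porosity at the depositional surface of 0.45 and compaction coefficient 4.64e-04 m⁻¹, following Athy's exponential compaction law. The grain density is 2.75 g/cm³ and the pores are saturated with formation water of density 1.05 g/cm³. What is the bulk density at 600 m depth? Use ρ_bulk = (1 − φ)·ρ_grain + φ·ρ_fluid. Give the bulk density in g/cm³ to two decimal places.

Working in km (1 km = 1000 m; k in km⁻¹ = k in m⁻¹ × 1000):
Porosity at depth: φ = 0.45·exp(−0.464×0.6) = 0.45×0.7570 = 0.3406
Bulk density: ρ_b = (1−φ)ρ_g + φ·ρ_f = 0.6594×2.75 + 0.3406×1.05
       = 1.813 + 0.358 = 2.171 g/cm³

2.17 g/cm³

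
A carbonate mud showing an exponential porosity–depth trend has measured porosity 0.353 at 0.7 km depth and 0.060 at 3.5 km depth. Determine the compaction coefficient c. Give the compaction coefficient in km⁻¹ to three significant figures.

Athy: φ(Z) = φ₀ e^(−cZ) ⇒ φ₁/φ₂ = e^{c(Z₂−Z₁)} ⇒ c = ln(φ₁/φ₂)/(Z₂−Z₁)
c = ln(0.353/0.06) / (3.5 − 0.7) = ln(5.883) / 2.8 = 1.7721 / 2.8 = 0.6329 km⁻¹

0.633 km⁻¹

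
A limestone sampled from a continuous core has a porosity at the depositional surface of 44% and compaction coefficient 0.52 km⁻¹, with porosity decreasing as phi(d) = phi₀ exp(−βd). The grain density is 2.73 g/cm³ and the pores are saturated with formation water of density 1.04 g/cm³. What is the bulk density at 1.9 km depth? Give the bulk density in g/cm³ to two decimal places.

Porosity at depth: phi = 0.44·exp(−0.52×1.9) = 0.44×0.3723 = 0.1638
Bulk density: ρ_b = (1−phi)ρ_g + phi·ρ_f = 0.8362×2.73 + 0.1638×1.04
       = 2.283 + 0.170 = 2.453 g/cm³

2.45 g/cm³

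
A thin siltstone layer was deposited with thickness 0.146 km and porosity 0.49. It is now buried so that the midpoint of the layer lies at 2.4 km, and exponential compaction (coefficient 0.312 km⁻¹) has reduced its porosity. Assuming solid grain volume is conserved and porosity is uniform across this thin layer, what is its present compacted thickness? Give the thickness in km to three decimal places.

0.097 km

Porosity at 2.4 km: φ = 0.49·exp(−0.312×2.4) = 0.2317
Solid-volume conservation: h(1−φ) = h₀(1−φ₀) ⇒ h = h₀·(1−φ₀)/(1−φ)
h = 0.146 × (1 − 0.49)/(1 − 0.2317) = 0.146 × 0.6638 = 0.0969 km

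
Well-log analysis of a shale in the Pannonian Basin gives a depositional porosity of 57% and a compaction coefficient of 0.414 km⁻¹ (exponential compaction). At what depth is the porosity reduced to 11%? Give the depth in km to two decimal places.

3.97 km

Invert Athy's law: d = ln(n₀/n) / β
d = ln(0.57/0.11) / 0.414 = ln(5.182) / 0.414 = 1.6452 / 0.414 = 3.974 km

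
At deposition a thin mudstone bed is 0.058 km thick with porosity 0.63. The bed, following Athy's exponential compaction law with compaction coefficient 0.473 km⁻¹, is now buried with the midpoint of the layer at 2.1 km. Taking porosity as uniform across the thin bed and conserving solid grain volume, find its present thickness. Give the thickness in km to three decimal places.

0.028 km

Porosity at 2.1 km: n = 0.63·exp(−0.473×2.1) = 0.2333
Solid-volume conservation: h(1−n) = h₀(1−n₀) ⇒ h = h₀·(1−n₀)/(1−n)
h = 0.058 × (1 − 0.63)/(1 − 0.2333) = 0.058 × 0.4826 = 0.0280 km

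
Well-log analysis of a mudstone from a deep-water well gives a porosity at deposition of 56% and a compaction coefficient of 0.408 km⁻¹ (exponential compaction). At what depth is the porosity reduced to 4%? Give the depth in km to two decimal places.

6.47 km

Invert Athy's law: d = ln(n₀/n) / c
d = ln(0.56/0.04) / 0.408 = ln(14) / 0.408 = 2.6391 / 0.408 = 6.468 km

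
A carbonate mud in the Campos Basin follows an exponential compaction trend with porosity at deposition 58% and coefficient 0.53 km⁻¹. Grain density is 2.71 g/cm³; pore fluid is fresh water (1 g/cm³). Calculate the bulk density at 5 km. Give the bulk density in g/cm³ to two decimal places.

2.64 g/cm³

Porosity at depth: phi = 0.58·exp(−0.53×5) = 0.58×0.0707 = 0.0410
Bulk density: ρ_b = (1−phi)ρ_g + phi·ρ_f = 0.9590×2.71 + 0.0410×1
       = 2.599 + 0.041 = 2.640 g/cm³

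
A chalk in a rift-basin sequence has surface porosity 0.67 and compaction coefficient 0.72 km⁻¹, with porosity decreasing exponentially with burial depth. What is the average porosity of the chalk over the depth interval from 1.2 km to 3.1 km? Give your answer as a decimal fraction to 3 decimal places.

0.154

⟨n⟩ = (1/(z₂−z₁)) ∫ n₀ e^(−cz) dz = n₀·(e^(−c·z₁) − e^(−c·z₂)) / (c·(z₂−z₁))
e^(−0.72×1.2) = 0.4215; e^(−0.72×3.1) = 0.1073
⟨n⟩ = 0.67 × (0.4215 − 0.1073) / (0.72 × 1.9) = 0.67 × 0.2296 = 0.1539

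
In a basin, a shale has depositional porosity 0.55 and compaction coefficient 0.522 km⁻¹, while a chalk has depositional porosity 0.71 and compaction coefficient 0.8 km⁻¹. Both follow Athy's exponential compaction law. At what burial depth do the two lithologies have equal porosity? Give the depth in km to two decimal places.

Set φ₀ₐ e^(−cₐZ) = φ₀ᵦ e^(−cᵦZ) ⇒ ln(φ₀ₐ/φ₀ᵦ) = (cₐ − cᵦ)·Z
Z = ln(0.55/0.71) / (0.522 − 0.8) = -0.2553 / -0.278 = 0.919 km

0.92 km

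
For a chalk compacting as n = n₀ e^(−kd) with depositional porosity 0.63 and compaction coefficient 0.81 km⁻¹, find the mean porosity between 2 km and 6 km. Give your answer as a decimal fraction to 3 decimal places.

0.037

⟨n⟩ = (1/(d₂−d₁)) ∫ n₀ e^(−kd) dd = n₀·(e^(−k·d₁) − e^(−k·d₂)) / (k·(d₂−d₁))
e^(−0.81×2) = 0.1979; e^(−0.81×6) = 0.0078
⟨n⟩ = 0.63 × (0.1979 − 0.0078) / (0.81 × 4) = 0.63 × 0.0587 = 0.0370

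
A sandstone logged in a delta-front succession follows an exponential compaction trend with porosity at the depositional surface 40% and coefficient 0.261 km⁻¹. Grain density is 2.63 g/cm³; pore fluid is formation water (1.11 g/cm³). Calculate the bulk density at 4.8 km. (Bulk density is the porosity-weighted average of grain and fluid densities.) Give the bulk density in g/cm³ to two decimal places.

2.46 g/cm³

Porosity at depth: phi = 0.4·exp(−0.261×4.8) = 0.4×0.2857 = 0.1143
Bulk density: ρ_b = (1−phi)ρ_g + phi·ρ_f = 0.8857×2.63 + 0.1143×1.11
       = 2.329 + 0.127 = 2.456 g/cm³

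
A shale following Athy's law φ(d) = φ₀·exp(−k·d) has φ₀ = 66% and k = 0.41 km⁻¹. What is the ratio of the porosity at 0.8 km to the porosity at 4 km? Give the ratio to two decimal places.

3.71

φ(d₁)/φ(d₂) = e^(−k·d₁)/e^(−k·d₂) = e^{k(d₂−d₁)}
= exp(0.41 × 3.2) = exp(1.312) = 3.7136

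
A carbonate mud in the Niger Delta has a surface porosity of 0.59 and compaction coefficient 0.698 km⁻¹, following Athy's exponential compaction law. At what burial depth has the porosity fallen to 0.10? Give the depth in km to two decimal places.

Invert Athy's law: z = ln(φ₀/φ) / c
z = ln(0.59/0.1) / 0.698 = ln(5.9) / 0.698 = 1.7750 / 0.698 = 2.543 km

2.54 km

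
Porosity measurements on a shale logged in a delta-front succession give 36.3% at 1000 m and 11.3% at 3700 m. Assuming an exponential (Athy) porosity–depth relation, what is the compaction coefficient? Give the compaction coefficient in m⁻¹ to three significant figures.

0.000432 m⁻¹

Working in km (1 km = 1000 m; k in km⁻¹ = k in m⁻¹ × 1000):
Athy: phi(Z) = phi₀ e^(−kZ) ⇒ phi₁/phi₂ = e^{k(Z₂−Z₁)} ⇒ k = ln(phi₁/phi₂)/(Z₂−Z₁)
k = ln(0.363/0.113) / (3.7 − 1) = ln(3.212) / 2.7 = 1.1670 / 2.7 = 0.4322 km⁻¹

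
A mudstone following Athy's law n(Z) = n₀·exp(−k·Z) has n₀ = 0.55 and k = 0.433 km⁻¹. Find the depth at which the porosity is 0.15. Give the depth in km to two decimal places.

3.00 km

Invert Athy's law: Z = ln(n₀/n) / k
Z = ln(0.55/0.15) / 0.433 = ln(3.667) / 0.433 = 1.2993 / 0.433 = 3.001 km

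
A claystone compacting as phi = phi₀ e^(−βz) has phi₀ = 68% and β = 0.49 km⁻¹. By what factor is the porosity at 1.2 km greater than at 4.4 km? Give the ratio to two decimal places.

phi(z₁)/phi(z₂) = e^(−β·z₁)/e^(−β·z₂) = e^{β(z₂−z₁)}
= exp(0.49 × 3.2) = exp(1.568) = 4.7970

4.80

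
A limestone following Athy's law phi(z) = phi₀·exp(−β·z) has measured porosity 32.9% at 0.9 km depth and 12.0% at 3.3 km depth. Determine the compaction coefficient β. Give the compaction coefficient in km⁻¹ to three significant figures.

0.420 km⁻¹

Athy: phi(z) = phi₀ e^(−βz) ⇒ phi₁/phi₂ = e^{β(z₂−z₁)} ⇒ β = ln(phi₁/phi₂)/(z₂−z₁)
β = ln(0.329/0.12) / (3.3 − 0.9) = ln(2.742) / 2.4 = 1.0086 / 2.4 = 0.4202 km⁻¹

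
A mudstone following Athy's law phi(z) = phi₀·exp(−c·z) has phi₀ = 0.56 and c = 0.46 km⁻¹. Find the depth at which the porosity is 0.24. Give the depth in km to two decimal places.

1.84 km

Invert Athy's law: z = ln(phi₀/phi) / c
z = ln(0.56/0.24) / 0.46 = ln(2.333) / 0.46 = 0.8473 / 0.46 = 1.842 km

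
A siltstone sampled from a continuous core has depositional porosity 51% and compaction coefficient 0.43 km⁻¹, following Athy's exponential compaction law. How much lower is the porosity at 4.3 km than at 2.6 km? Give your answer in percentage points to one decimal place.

8.6 percentage points

n(2.6) = 0.51·e^(−0.43×2.6) = 0.1667
n(4.3) = 0.51·e^(−0.43×4.3) = 0.0803
Δn = 0.1667 − 0.0803 = 0.0865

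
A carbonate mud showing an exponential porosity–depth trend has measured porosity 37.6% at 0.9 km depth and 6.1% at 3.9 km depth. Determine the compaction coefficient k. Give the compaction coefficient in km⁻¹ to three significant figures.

0.606 km⁻¹

Athy: φ(z) = φ₀ e^(−kz) ⇒ φ₁/φ₂ = e^{k(z₂−z₁)} ⇒ k = ln(φ₁/φ₂)/(z₂−z₁)
k = ln(0.376/0.061) / (3.9 − 0.9) = ln(6.164) / 3 = 1.8187 / 3 = 0.6062 km⁻¹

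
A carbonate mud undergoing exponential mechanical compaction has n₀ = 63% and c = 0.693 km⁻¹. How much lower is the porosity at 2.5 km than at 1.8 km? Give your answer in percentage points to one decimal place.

7.0 percentage points

n(1.8) = 0.63·e^(−0.693×1.8) = 0.1810
n(2.5) = 0.63·e^(−0.693×2.5) = 0.1114
Δn = 0.1810 − 0.1114 = 0.0696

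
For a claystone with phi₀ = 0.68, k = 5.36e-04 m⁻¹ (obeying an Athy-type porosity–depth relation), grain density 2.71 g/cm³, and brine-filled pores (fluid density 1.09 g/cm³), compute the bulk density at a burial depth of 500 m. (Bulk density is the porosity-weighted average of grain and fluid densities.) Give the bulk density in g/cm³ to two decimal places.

1.87 g/cm³

Working in km (1 km = 1000 m; k in km⁻¹ = k in m⁻¹ × 1000):
Porosity at depth: phi = 0.68·exp(−0.536×0.5) = 0.68×0.7649 = 0.5201
Bulk density: ρ_b = (1−phi)ρ_g + phi·ρ_f = 0.4799×2.71 + 0.5201×1.09
       = 1.300 + 0.567 = 1.867 g/cm³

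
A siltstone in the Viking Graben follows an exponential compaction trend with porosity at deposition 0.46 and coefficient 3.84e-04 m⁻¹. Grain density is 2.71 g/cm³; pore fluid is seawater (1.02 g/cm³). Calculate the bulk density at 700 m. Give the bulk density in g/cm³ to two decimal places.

2.12 g/cm³

Working in km (1 km = 1000 m; β in km⁻¹ = β in m⁻¹ × 1000):
Porosity at depth: phi = 0.46·exp(−0.384×0.7) = 0.46×0.7643 = 0.3516
Bulk density: ρ_b = (1−phi)ρ_g + phi·ρ_f = 0.6484×2.71 + 0.3516×1.02
       = 1.757 + 0.359 = 2.116 g/cm³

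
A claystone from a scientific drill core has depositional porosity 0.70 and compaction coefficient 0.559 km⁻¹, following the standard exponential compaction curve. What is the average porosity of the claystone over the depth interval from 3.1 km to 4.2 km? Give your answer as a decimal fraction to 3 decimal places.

⟨n⟩ = (1/(Z₂−Z₁)) ∫ n₀ e^(−cZ) dZ = n₀·(e^(−c·Z₁) − e^(−c·Z₂)) / (c·(Z₂−Z₁))
e^(−0.559×3.1) = 0.1768; e^(−0.559×4.2) = 0.0956
⟨n⟩ = 0.7 × (0.1768 − 0.0956) / (0.559 × 1.1) = 0.7 × 0.1320 = 0.0924

0.092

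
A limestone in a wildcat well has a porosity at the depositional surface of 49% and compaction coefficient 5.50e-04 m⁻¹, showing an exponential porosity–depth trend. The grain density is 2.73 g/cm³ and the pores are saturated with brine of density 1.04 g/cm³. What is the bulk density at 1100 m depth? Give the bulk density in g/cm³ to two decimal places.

Working in km (1 km = 1000 m; c in km⁻¹ = c in m⁻¹ × 1000):
Porosity at depth: phi = 0.49·exp(−0.55×1.1) = 0.49×0.5461 = 0.2676
Bulk density: ρ_b = (1−phi)ρ_g + phi·ρ_f = 0.7324×2.73 + 0.2676×1.04
       = 2.000 + 0.278 = 2.278 g/cm³

2.28 g/cm³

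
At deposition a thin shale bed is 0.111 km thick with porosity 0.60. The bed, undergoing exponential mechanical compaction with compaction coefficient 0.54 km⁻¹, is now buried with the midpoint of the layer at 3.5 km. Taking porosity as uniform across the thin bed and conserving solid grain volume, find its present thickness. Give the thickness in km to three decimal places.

Porosity at 3.5 km: phi = 0.6·exp(−0.54×3.5) = 0.0906
Solid-volume conservation: h(1−phi) = h₀(1−phi₀) ⇒ h = h₀·(1−phi₀)/(1−phi)
h = 0.111 × (1 − 0.6)/(1 − 0.0906) = 0.111 × 0.4399 = 0.0488 km

0.049 km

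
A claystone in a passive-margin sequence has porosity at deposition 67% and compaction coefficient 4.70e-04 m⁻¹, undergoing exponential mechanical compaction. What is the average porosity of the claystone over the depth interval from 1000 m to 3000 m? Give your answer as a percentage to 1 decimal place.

27.1%

Working in km (1 km = 1000 m; k in km⁻¹ = k in m⁻¹ × 1000):
⟨φ⟩ = (1/(d₂−d₁)) ∫ φ₀ e^(−kd) dd = φ₀·(e^(−k·d₁) − e^(−k·d₂)) / (k·(d₂−d₁))
e^(−0.47×1) = 0.6250; e^(−0.47×3) = 0.2441
⟨φ⟩ = 0.67 × (0.6250 − 0.2441) / (0.47 × 2) = 0.67 × 0.4052 = 0.2715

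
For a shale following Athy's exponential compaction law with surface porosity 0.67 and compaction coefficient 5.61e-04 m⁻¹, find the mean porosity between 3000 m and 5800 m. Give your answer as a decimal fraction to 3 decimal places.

Working in km (1 km = 1000 m; c in km⁻¹ = c in m⁻¹ × 1000):
⟨n⟩ = (1/(Z₂−Z₁)) ∫ n₀ e^(−cZ) dZ = n₀·(e^(−c·Z₁) − e^(−c·Z₂)) / (c·(Z₂−Z₁))
e^(−0.561×3) = 0.1858; e^(−0.561×5.8) = 0.0386
⟨n⟩ = 0.67 × (0.1858 − 0.0386) / (0.561 × 2.8) = 0.67 × 0.0937 = 0.0628

0.063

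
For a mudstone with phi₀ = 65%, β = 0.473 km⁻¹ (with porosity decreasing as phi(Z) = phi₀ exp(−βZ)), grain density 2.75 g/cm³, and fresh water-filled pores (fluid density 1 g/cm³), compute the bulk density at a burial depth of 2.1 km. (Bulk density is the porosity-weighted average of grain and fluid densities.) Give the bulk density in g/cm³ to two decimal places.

Porosity at depth: phi = 0.65·exp(−0.473×2.1) = 0.65×0.3704 = 0.2407
Bulk density: ρ_b = (1−phi)ρ_g + phi·ρ_f = 0.7593×2.75 + 0.2407×1
       = 2.088 + 0.241 = 2.329 g/cm³

2.33 g/cm³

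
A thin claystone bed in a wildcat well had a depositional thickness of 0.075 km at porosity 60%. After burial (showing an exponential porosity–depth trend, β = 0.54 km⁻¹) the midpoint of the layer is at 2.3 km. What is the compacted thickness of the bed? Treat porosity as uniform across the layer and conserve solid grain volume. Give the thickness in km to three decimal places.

Porosity at 2.3 km: φ = 0.6·exp(−0.54×2.3) = 0.1733
Solid-volume conservation: h(1−φ) = h₀(1−φ₀) ⇒ h = h₀·(1−φ₀)/(1−φ)
h = 0.075 × (1 − 0.6)/(1 − 0.1733) = 0.075 × 0.4838 = 0.0363 km

0.036 km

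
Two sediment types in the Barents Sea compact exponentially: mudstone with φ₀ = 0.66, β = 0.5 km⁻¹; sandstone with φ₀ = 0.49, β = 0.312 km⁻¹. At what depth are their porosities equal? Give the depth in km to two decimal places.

1.58 km

Set φ₀ₐ e^(−βₐZ) = φ₀ᵦ e^(−βᵦZ) ⇒ ln(φ₀ₐ/φ₀ᵦ) = (βₐ − βᵦ)·Z
Z = ln(0.66/0.49) / (0.5 − 0.312) = 0.2978 / 0.188 = 1.584 km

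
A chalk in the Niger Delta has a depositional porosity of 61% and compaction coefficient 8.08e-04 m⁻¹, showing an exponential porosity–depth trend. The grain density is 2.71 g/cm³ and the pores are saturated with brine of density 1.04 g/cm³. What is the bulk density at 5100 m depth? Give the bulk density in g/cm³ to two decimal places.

Working in km (1 km = 1000 m; c in km⁻¹ = c in m⁻¹ × 1000):
Porosity at depth: φ = 0.61·exp(−0.808×5.1) = 0.61×0.0162 = 0.0099
Bulk density: ρ_b = (1−φ)ρ_g + φ·ρ_f = 0.9901×2.71 + 0.0099×1.04
       = 2.683 + 0.010 = 2.693 g/cm³

2.69 g/cm³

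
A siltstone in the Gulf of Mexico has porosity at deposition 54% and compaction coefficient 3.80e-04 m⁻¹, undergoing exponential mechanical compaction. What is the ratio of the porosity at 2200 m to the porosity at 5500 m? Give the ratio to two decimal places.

3.50

Working in km (1 km = 1000 m; β in km⁻¹ = β in m⁻¹ × 1000):
φ(z₁)/φ(z₂) = e^(−β·z₁)/e^(−β·z₂) = e^{β(z₂−z₁)}
= exp(0.38 × 3.3) = exp(1.254) = 3.5043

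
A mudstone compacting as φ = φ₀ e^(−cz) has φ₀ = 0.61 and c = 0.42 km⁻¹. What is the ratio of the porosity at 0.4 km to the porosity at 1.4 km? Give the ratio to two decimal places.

φ(z₁)/φ(z₂) = e^(−c·z₁)/e^(−c·z₂) = e^{c(z₂−z₁)}
= exp(0.42 × 1) = exp(0.42) = 1.5220

1.52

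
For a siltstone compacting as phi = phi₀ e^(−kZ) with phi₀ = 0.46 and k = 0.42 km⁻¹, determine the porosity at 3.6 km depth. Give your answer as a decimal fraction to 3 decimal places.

phi = phi₀·exp(−k·Z) = 0.46 × exp(−0.42 × 3.6) = 0.46 × exp(−1.512)
  = 0.46 × 0.2205 = 0.1014

0.101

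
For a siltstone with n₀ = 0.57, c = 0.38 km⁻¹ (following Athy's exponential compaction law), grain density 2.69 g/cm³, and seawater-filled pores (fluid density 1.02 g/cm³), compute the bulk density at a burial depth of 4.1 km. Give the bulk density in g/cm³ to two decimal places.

2.49 g/cm³

Porosity at depth: n = 0.57·exp(−0.38×4.1) = 0.57×0.2106 = 0.1200
Bulk density: ρ_b = (1−n)ρ_g + n·ρ_f = 0.8800×2.69 + 0.1200×1.02
       = 2.367 + 0.122 = 2.490 g/cm³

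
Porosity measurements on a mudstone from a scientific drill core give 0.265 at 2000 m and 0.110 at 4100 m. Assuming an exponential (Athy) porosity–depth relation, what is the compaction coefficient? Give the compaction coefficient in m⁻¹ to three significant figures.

Working in km (1 km = 1000 m; c in km⁻¹ = c in m⁻¹ × 1000):
Athy: phi(Z) = phi₀ e^(−cZ) ⇒ phi₁/phi₂ = e^{c(Z₂−Z₁)} ⇒ c = ln(phi₁/phi₂)/(Z₂−Z₁)
c = ln(0.265/0.11) / (4.1 − 2) = ln(2.409) / 2.1 = 0.8792 / 2.1 = 0.4187 km⁻¹

0.000419 m⁻¹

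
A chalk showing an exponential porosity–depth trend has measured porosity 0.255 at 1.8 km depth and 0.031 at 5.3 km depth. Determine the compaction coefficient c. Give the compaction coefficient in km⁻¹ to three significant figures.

0.602 km⁻¹

Athy: φ(z) = φ₀ e^(−cz) ⇒ φ₁/φ₂ = e^{c(z₂−z₁)} ⇒ c = ln(φ₁/φ₂)/(z₂−z₁)
c = ln(0.255/0.031) / (5.3 − 1.8) = ln(8.226) / 3.5 = 2.1073 / 3.5 = 0.6021 km⁻¹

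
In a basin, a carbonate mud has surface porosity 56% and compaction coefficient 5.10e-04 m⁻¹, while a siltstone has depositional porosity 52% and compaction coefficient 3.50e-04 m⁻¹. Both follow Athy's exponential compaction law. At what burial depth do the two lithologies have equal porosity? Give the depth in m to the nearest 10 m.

Working in km (1 km = 1000 m; β in km⁻¹ = β in m⁻¹ × 1000):
Set φ₀ₐ e^(−βₐd) = φ₀ᵦ e^(−βᵦd) ⇒ ln(φ₀ₐ/φ₀ᵦ) = (βₐ − βᵦ)·d
d = ln(0.56/0.52) / (0.51 − 0.35) = 0.0741 / 0.16 = 0.463 km

460 m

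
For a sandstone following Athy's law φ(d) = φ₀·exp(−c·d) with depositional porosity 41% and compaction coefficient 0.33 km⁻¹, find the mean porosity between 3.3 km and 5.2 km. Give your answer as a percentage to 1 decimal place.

⟨φ⟩ = (1/(d₂−d₁)) ∫ φ₀ e^(−cd) dd = φ₀·(e^(−c·d₁) − e^(−c·d₂)) / (c·(d₂−d₁))
e^(−0.33×3.3) = 0.3366; e^(−0.33×5.2) = 0.1798
⟨φ⟩ = 0.41 × (0.3366 − 0.1798) / (0.33 × 1.9) = 0.41 × 0.2500 = 0.1025

10.3%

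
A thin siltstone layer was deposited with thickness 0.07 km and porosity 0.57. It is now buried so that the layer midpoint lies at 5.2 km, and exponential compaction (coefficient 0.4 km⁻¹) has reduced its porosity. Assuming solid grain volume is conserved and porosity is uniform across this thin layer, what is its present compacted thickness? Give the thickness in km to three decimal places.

Porosity at 5.2 km: phi = 0.57·exp(−0.4×5.2) = 0.0712
Solid-volume conservation: h(1−phi) = h₀(1−phi₀) ⇒ h = h₀·(1−phi₀)/(1−phi)
h = 0.07 × (1 − 0.57)/(1 − 0.0712) = 0.07 × 0.4630 = 0.0324 km

0.032 km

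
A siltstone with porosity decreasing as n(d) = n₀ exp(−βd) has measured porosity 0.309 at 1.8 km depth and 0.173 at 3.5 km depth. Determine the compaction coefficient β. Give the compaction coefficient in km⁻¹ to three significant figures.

Athy: n(d) = n₀ e^(−βd) ⇒ n₁/n₂ = e^{β(d₂−d₁)} ⇒ β = ln(n₁/n₂)/(d₂−d₁)
β = ln(0.309/0.173) / (3.5 − 1.8) = ln(1.786) / 1.7 = 0.5800 / 1.7 = 0.3412 km⁻¹

0.341 km⁻¹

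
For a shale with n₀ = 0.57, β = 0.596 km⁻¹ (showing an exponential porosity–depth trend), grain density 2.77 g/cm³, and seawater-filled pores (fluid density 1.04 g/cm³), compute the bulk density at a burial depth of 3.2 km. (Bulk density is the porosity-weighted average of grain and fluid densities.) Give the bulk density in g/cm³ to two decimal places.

Porosity at depth: n = 0.57·exp(−0.596×3.2) = 0.57×0.1485 = 0.0846
Bulk density: ρ_b = (1−n)ρ_g + n·ρ_f = 0.9154×2.77 + 0.0846×1.04
       = 2.536 + 0.088 = 2.624 g/cm³

2.62 g/cm³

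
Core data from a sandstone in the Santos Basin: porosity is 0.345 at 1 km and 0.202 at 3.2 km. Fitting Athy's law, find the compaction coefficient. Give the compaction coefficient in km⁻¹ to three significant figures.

0.243 km⁻¹

Athy: phi(z) = phi₀ e^(−kz) ⇒ phi₁/phi₂ = e^{k(z₂−z₁)} ⇒ k = ln(phi₁/phi₂)/(z₂−z₁)
k = ln(0.345/0.202) / (3.2 − 1) = ln(1.708) / 2.2 = 0.5353 / 2.2 = 0.2433 km⁻¹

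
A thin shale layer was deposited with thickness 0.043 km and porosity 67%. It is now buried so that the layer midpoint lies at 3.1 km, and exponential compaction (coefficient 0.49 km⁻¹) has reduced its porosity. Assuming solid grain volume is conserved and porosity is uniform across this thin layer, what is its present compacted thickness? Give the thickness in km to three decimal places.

Porosity at 3.1 km: n = 0.67·exp(−0.49×3.1) = 0.1467
Solid-volume conservation: h(1−n) = h₀(1−n₀) ⇒ h = h₀·(1−n₀)/(1−n)
h = 0.043 × (1 − 0.67)/(1 − 0.1467) = 0.043 × 0.3867 = 0.0166 km

0.017 km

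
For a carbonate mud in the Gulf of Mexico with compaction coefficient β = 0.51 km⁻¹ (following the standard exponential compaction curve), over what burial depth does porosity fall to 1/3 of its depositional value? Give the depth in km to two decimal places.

n/n₀ = 1/3 ⇒ exp(−β·d) = 1/3 ⇒ d = ln(3) / β
d = 1.0986 / 0.51 = 2.154 km

2.15 km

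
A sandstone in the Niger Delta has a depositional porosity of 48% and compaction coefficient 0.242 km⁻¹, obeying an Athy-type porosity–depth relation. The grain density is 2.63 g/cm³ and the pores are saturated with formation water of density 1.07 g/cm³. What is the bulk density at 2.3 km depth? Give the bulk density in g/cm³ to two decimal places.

Porosity at depth: n = 0.48·exp(−0.242×2.3) = 0.48×0.5732 = 0.2751
Bulk density: ρ_b = (1−n)ρ_g + n·ρ_f = 0.7249×2.63 + 0.2751×1.07
       = 1.906 + 0.294 = 2.201 g/cm³

2.20 g/cm³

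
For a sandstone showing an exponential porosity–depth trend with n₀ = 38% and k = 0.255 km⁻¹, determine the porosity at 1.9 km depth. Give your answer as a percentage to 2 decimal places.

n = n₀·exp(−k·Z) = 0.38 × exp(−0.255 × 1.9) = 0.38 × exp(−0.4845)
  = 0.38 × 0.6160 = 0.2341

23.41%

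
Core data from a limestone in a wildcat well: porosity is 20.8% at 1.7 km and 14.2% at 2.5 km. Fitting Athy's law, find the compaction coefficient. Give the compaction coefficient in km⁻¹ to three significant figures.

0.477 km⁻¹

Athy: phi(Z) = phi₀ e^(−cZ) ⇒ phi₁/phi₂ = e^{c(Z₂−Z₁)} ⇒ c = ln(phi₁/phi₂)/(Z₂−Z₁)
c = ln(0.208/0.142) / (2.5 − 1.7) = ln(1.465) / 0.8 = 0.3817 / 0.8 = 0.4771 km⁻¹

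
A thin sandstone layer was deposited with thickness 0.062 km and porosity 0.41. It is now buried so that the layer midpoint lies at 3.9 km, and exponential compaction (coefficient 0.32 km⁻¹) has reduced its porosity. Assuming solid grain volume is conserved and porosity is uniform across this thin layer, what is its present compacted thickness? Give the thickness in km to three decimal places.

0.041 km

Porosity at 3.9 km: n = 0.41·exp(−0.32×3.9) = 0.1177
Solid-volume conservation: h(1−n) = h₀(1−n₀) ⇒ h = h₀·(1−n₀)/(1−n)
h = 0.062 × (1 − 0.41)/(1 − 0.1177) = 0.062 × 0.6687 = 0.0415 km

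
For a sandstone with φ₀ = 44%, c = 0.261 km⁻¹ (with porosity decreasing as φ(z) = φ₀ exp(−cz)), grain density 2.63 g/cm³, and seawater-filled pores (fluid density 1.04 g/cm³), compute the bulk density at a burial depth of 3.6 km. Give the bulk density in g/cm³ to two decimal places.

Porosity at depth: φ = 0.44·exp(−0.261×3.6) = 0.44×0.3908 = 0.1719
Bulk density: ρ_b = (1−φ)ρ_g + φ·ρ_f = 0.8281×2.63 + 0.1719×1.04
       = 2.178 + 0.179 = 2.357 g/cm³

2.36 g/cm³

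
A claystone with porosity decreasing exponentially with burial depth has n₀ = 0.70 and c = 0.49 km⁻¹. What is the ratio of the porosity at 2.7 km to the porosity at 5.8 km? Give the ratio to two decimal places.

n(d₁)/n(d₂) = e^(−c·d₁)/e^(−c·d₂) = e^{c(d₂−d₁)}
= exp(0.49 × 3.1) = exp(1.519) = 4.5677

4.57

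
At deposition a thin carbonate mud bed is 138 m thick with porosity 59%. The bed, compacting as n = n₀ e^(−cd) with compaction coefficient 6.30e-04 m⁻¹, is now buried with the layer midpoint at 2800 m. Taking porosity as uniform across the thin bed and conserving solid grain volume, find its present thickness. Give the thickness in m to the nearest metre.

63 m

Working in km (1 km = 1000 m; c in km⁻¹ = c in m⁻¹ × 1000):
Porosity at 2.8 km: n = 0.59·exp(−0.63×2.8) = 0.1011
Solid-volume conservation: h(1−n) = h₀(1−n₀) ⇒ h = h₀·(1−n₀)/(1−n)
h = 0.138 × (1 − 0.59)/(1 − 0.1011) = 0.138 × 0.4561 = 0.0629 km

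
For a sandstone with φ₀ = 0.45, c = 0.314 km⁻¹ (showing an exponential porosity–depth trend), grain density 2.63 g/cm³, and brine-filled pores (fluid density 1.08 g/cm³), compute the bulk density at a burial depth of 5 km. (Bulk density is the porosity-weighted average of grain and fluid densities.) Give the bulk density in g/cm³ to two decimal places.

2.48 g/cm³

Porosity at depth: φ = 0.45·exp(−0.314×5) = 0.45×0.2080 = 0.0936
Bulk density: ρ_b = (1−φ)ρ_g + φ·ρ_f = 0.9064×2.63 + 0.0936×1.08
       = 2.384 + 0.101 = 2.485 g/cm³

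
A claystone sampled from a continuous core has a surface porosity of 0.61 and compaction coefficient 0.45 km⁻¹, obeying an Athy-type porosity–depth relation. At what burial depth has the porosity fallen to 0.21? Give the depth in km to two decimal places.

Invert Athy's law: Z = ln(phi₀/phi) / β
Z = ln(0.61/0.21) / 0.45 = ln(2.905) / 0.45 = 1.0664 / 0.45 = 2.370 km

2.37 km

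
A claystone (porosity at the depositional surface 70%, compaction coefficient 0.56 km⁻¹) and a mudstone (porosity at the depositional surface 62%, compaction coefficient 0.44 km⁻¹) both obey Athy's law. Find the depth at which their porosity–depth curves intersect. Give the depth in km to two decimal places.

Set φ₀ₐ e^(−kₐz) = φ₀ᵦ e^(−kᵦz) ⇒ ln(φ₀ₐ/φ₀ᵦ) = (kₐ − kᵦ)·z
z = ln(0.7/0.62) / (0.56 − 0.44) = 0.1214 / 0.12 = 1.011 km

1.01 km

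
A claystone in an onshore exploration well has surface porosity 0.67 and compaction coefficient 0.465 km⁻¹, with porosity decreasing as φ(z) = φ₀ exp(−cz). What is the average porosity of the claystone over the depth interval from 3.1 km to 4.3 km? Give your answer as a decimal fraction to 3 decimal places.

0.121

⟨φ⟩ = (1/(z₂−z₁)) ∫ φ₀ e^(−cz) dz = φ₀·(e^(−c·z₁) − e^(−c·z₂)) / (c·(z₂−z₁))
e^(−0.465×3.1) = 0.2366; e^(−0.465×4.3) = 0.1354
⟨φ⟩ = 0.67 × (0.2366 − 0.1354) / (0.465 × 1.2) = 0.67 × 0.1813 = 0.1215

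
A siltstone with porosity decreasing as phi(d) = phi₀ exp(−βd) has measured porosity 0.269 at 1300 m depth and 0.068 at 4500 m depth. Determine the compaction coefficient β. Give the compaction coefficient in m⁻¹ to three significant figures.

Working in km (1 km = 1000 m; β in km⁻¹ = β in m⁻¹ × 1000):
Athy: phi(d) = phi₀ e^(−βd) ⇒ phi₁/phi₂ = e^{β(d₂−d₁)} ⇒ β = ln(phi₁/phi₂)/(d₂−d₁)
β = ln(0.269/0.068) / (4.5 − 1.3) = ln(3.956) / 3.2 = 1.3752 / 3.2 = 0.4298 km⁻¹

0.000430 m⁻¹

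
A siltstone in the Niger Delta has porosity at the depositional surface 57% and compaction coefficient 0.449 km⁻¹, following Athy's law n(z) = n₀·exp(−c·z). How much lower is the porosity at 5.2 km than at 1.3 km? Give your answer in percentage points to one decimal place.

26.3 percentage points

n(1.3) = 0.57·e^(−0.449×1.3) = 0.3180
n(5.2) = 0.57·e^(−0.449×5.2) = 0.0552
Δn = 0.3180 − 0.0552 = 0.2628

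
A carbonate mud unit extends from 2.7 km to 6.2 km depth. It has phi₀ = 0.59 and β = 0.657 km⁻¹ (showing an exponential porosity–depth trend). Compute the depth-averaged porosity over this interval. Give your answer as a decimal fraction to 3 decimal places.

0.039

⟨phi⟩ = (1/(d₂−d₁)) ∫ phi₀ e^(−βd) dd = phi₀·(e^(−β·d₁) − e^(−β·d₂)) / (β·(d₂−d₁))
e^(−0.657×2.7) = 0.1697; e^(−0.657×6.2) = 0.0170
⟨phi⟩ = 0.59 × (0.1697 − 0.0170) / (0.657 × 3.5) = 0.59 × 0.0664 = 0.0392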